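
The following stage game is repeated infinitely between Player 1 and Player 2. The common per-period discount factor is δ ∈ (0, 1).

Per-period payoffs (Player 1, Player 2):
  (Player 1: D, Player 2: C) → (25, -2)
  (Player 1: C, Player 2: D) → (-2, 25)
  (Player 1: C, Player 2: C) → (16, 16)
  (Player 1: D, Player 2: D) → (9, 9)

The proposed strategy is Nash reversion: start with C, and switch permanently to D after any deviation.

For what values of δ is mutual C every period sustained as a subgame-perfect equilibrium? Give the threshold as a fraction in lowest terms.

9/16

One-period gain from deviating is 25 − 16 = 9. The loss is 16 − 9 = 7 in every subsequent period, with present value 7·δ/(1−δ).
Deviation is unprofitable when 7·δ/(1−δ) ≥ 9, i.e. δ/(1−δ) ≥ 9/7.
Equivalently δ ≥ 9/(9+7) = 9/16.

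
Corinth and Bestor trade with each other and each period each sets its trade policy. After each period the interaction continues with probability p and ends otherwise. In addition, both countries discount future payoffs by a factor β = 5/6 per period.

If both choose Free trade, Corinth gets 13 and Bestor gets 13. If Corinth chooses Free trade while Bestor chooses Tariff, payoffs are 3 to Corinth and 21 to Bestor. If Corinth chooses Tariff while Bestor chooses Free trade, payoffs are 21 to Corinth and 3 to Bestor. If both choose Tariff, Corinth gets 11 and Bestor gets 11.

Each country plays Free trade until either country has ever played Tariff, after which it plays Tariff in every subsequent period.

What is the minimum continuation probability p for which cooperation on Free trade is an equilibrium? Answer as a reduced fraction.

24/25

With continuation probability p and discount β, the effective per-period discount factor is βp.
Grim-trigger IC: βp ≥ (21−13)/(21−11) = 4/5.
So p ≥ (4/5)/(5/6) = 24/25.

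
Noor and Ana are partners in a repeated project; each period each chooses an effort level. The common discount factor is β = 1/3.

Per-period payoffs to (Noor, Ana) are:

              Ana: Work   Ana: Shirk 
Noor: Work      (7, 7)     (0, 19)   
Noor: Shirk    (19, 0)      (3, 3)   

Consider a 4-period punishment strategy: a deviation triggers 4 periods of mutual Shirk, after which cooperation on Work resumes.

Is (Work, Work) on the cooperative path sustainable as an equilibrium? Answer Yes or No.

IC: β+…+β^4 ≥ (19−7)/(7−3) = 3.
At β = 1/3: partial sum = 0.4938 < 3.0000. Cooperation not sustainable.

No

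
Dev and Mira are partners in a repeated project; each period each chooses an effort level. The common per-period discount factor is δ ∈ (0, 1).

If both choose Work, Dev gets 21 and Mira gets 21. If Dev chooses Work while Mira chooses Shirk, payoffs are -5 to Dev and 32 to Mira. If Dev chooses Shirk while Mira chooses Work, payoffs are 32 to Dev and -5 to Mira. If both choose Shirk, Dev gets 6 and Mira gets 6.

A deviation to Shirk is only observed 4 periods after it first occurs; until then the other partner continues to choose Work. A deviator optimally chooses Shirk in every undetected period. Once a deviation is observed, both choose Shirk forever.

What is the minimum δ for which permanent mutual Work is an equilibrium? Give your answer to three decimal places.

0.807

A deviator earns 32 for 4 periods, then 6 forever; cooperating earns 21 forever. Multiplying the IC by (1−δ):
21 ≥ 32(1−δ^4) + 6δ^4, so 26·δ^4 ≥ 11 and δ^4 ≥ 11/26.
δ ≥ (11/26)^(1/4) ≈ 0.807.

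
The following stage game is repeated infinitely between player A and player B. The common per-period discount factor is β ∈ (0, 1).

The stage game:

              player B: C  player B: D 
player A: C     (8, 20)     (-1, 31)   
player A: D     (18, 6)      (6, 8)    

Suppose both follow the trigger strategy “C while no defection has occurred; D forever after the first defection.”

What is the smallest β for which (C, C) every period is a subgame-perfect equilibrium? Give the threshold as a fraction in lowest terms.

5/6

For player A: deviation gain 18−8 = 10, per-period punishment loss 8−6 = 2. IC gives β ≥ 10/12 = 5/6.
For player B: gain 11, loss 12 per period, so β ≥ 11/23.
The tighter constraint is player A's, so cooperation needs β ≥ 5/6.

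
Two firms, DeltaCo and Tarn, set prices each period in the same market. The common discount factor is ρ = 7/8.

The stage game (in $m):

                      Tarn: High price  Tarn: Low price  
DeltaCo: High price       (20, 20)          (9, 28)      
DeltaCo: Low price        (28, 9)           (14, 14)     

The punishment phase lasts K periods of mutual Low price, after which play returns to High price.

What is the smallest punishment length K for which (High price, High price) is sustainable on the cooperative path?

No profitable deviation requires (20−14)(ρ+…+ρ^K) ≥ 28−20, i.e. ρ+…+ρ^K ≥ 4/3 ≈ 1.3333.
With ρ = 7/8, the partial sums are K=1: 0.8750, K=2: 1.6406.
K = 2 is the first length at which the sum reaches 1.3333.

2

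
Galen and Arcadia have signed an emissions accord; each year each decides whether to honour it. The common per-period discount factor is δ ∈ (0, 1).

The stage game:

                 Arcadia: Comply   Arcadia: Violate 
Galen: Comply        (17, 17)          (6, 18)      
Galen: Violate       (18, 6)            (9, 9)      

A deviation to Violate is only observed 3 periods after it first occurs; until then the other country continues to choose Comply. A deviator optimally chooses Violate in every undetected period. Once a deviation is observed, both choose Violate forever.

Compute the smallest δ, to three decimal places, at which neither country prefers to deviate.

0.481

Deviating for the 3 undetected periods gains 18−17 = 1 per period over cooperation, then loses 17−9 = 8 per period forever once punishment starts.
Gain: 1(1 + δ + … + δ^2); loss: 8·δ^3/(1−δ).
No profitable deviation ⇔ 1(1−δ^3) ≤ 8·δ^3, i.e. δ^3 ≥ 1/(1+8) = 1/9.
Hence δ ≥ (1/9)^(1/3) ≈ 0.481.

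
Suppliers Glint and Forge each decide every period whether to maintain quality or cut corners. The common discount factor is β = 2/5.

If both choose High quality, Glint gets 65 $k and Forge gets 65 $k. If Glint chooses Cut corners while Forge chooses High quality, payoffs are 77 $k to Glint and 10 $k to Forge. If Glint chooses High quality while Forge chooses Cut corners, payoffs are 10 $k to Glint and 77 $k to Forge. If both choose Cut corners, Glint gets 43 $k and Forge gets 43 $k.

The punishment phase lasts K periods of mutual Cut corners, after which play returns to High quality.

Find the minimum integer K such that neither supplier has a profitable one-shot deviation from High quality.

2

IC: β(1−β^K)/(1−β) ≥ (77−65)/(65−43) = 6/11.
With β = 2/5: need 1 − β^K ≥ 6/11·(1−2/5)/(2/5), i.e. β^K ≤ 0.1818.
Since (2/5)^1 = 0.4000 and (2/5)^2 = 0.1600, the smallest such K is 2.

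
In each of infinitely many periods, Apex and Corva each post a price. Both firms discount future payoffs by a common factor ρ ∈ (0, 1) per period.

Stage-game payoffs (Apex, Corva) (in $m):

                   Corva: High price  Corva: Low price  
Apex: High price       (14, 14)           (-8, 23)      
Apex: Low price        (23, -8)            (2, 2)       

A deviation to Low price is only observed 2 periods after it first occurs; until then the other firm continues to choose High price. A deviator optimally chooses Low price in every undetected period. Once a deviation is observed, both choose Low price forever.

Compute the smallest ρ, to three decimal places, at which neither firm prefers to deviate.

A deviator earns 23 for 2 periods, then 2 forever; cooperating earns 14 forever. Multiplying the IC by (1−ρ):
14 ≥ 23(1−ρ^2) + 2ρ^2, so 21·ρ^2 ≥ 9 and ρ^2 ≥ 3/7.
ρ ≥ (3/7)^(1/2) ≈ 0.655.

0.655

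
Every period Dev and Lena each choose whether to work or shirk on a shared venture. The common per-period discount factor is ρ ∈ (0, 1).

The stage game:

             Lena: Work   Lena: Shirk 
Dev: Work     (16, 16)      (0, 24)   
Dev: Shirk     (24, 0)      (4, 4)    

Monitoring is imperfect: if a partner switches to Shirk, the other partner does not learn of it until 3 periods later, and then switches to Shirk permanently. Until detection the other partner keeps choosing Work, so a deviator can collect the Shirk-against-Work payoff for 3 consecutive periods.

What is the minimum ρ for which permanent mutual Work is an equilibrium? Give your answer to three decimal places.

0.737

Deviating for the 3 undetected periods gains 24−16 = 8 per period over cooperation, then loses 16−4 = 12 per period forever once punishment starts.
Gain: 8(1 + ρ + … + ρ^2); loss: 12·ρ^3/(1−ρ).
No profitable deviation ⇔ 8(1−ρ^3) ≤ 12·ρ^3, i.e. ρ^3 ≥ 8/(8+12) = 2/5.
Hence ρ ≥ (2/5)^(1/3) ≈ 0.737.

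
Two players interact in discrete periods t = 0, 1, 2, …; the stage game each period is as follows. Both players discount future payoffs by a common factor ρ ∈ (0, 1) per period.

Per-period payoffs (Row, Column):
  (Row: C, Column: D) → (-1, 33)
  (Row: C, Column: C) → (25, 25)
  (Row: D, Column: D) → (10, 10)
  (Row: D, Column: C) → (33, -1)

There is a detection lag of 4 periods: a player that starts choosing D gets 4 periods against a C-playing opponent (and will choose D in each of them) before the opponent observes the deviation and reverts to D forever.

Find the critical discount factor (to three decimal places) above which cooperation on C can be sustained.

0.768

A deviator earns 33 for 4 periods, then 10 forever; cooperating earns 25 forever. Multiplying the IC by (1−ρ):
25 ≥ 33(1−ρ^4) + 10ρ^4, so 23·ρ^4 ≥ 8 and ρ^4 ≥ 8/23.
ρ ≥ (8/23)^(1/4) ≈ 0.768.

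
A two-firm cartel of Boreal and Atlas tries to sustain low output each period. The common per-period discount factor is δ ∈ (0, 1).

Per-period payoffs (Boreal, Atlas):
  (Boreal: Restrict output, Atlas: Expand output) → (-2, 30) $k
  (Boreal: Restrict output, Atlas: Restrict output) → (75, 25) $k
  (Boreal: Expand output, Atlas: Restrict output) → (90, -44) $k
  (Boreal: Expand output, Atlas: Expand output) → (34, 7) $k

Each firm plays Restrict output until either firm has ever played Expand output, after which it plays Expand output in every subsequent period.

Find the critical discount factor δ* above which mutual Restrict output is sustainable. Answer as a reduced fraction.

Boreal's threshold: (90−75)/(90−34) = 15/56.
Atlas's threshold: (30−25)/(30−7) = 5/23.
15/56 > 5/23, so Boreal binds and δ* = 15/56.

15/56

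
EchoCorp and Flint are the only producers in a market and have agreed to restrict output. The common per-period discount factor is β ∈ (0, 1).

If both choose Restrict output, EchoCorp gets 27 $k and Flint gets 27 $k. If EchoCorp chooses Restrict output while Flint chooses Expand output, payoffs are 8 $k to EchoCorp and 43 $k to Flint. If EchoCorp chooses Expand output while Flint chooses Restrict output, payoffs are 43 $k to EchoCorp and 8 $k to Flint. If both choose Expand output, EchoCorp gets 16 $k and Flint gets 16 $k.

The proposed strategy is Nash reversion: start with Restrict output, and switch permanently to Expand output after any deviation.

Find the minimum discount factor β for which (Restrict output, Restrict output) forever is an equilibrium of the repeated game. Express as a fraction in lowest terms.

One-period gain from deviating is 43 − 27 = 16. The loss is 27 − 16 = 11 in every subsequent period, with present value 11·β/(1−β).
Deviation is unprofitable when 11·β/(1−β) ≥ 16, i.e. β/(1−β) ≥ 16/11.
Equivalently β ≥ 16/(16+11) = 16/27.

16/27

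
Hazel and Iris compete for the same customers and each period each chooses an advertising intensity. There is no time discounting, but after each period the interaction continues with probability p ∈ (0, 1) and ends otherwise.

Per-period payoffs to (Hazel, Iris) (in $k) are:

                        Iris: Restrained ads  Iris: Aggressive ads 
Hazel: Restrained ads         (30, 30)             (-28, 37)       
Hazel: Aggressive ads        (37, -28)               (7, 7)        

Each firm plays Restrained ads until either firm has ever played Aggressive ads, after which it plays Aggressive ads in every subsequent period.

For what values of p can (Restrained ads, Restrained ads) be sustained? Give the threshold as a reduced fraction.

With no time discounting, the continuation probability p plays the role of the discount factor.
Grim-trigger IC: 30/(1−p) ≥ 37 + 7p/(1−p) ⇒ p ≥ (37−30)/(37−7) = 7/30.

7/30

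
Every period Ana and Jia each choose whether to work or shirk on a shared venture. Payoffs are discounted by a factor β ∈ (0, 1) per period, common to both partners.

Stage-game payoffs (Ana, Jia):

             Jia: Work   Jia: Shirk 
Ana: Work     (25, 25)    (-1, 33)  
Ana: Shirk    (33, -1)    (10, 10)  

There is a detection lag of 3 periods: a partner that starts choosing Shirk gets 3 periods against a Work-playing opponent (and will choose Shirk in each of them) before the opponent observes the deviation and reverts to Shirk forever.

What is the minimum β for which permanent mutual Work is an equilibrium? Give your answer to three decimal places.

Deviating for the 3 undetected periods gains 33−25 = 8 per period over cooperation, then loses 25−10 = 15 per period forever once punishment starts.
Gain: 8(1 + β + … + β^2); loss: 15·β^3/(1−β).
No profitable deviation ⇔ 8(1−β^3) ≤ 15·β^3, i.e. β^3 ≥ 8/(8+15) = 8/23.
Hence β ≥ (8/23)^(1/3) ≈ 0.703.

0.703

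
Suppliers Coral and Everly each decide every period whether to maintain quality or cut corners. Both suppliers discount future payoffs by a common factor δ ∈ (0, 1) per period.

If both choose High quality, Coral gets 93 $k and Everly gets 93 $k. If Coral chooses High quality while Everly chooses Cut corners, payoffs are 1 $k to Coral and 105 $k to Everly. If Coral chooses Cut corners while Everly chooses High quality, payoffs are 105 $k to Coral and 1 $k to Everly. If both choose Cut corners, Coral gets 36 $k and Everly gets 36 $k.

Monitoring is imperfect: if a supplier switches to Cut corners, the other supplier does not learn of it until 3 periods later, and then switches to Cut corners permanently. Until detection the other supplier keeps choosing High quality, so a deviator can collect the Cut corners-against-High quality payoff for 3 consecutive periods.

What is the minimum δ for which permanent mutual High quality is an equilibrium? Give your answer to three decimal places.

0.558

Deviating for the 3 undetected periods gains 105−93 = 12 per period over cooperation, then loses 93−36 = 57 per period forever once punishment starts.
Gain: 12(1 + δ + … + δ^2); loss: 57·δ^3/(1−δ).
No profitable deviation ⇔ 12(1−δ^3) ≤ 57·δ^3, i.e. δ^3 ≥ 12/(12+57) = 4/23.
Hence δ ≥ (4/23)^(1/3) ≈ 0.558.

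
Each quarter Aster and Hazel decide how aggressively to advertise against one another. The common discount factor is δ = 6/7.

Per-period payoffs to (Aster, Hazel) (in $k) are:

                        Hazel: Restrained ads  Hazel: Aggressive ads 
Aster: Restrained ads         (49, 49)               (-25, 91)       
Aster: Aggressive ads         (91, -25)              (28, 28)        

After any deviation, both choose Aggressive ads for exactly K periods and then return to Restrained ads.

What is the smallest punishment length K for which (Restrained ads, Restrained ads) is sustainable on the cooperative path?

Need Σ_{k=1}^{K} δ^k ≥ (91−49)/(49−28) = 2.0000 at δ = 6/7.
At K = 2 the sum is 1.5918 < 2.0000; at K = 3 it is 2.2216 ≥ 2.0000.
So the minimum punishment length is K = 3.

3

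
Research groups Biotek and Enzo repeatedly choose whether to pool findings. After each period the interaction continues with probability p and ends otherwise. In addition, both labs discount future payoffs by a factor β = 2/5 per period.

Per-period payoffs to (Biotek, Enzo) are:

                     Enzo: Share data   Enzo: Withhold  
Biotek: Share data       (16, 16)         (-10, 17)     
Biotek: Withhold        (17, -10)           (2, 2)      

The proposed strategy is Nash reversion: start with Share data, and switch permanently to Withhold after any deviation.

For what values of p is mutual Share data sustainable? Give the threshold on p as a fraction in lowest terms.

Expected continuation weight on next period's payoff is β·p = 2/5·p, which plays the role of the discount factor.
Cooperation requires 2/5·p ≥ (17−16)/(17−2) = 1/15, hence p ≥ 1/6.

1/6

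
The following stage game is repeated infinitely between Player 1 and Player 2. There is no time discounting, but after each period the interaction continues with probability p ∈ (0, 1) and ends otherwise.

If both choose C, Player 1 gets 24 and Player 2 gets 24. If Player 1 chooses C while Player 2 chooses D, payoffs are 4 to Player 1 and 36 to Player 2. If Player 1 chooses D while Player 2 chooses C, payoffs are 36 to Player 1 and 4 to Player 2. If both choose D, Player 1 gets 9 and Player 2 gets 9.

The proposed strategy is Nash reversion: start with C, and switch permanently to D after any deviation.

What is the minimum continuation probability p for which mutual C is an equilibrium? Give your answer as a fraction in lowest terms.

4/9

With no time discounting, the continuation probability p plays the role of the discount factor.
Grim-trigger IC: 24/(1−p) ≥ 36 + 9p/(1−p) ⇒ p ≥ (36−24)/(36−9) = 4/9.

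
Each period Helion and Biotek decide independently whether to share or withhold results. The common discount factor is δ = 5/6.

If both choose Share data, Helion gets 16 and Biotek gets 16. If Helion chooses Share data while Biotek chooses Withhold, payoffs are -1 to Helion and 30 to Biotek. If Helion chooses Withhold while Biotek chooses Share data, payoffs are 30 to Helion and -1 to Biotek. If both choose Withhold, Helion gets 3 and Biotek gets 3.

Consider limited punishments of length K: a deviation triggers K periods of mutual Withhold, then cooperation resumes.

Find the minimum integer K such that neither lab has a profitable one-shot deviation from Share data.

Need Σ_{k=1}^{K} δ^k ≥ (30−16)/(16−3) = 1.0769 at δ = 5/6.
At K = 1 the sum is 0.8333 < 1.0769; at K = 2 it is 1.5278 ≥ 1.0769.
So the minimum punishment length is K = 2.

2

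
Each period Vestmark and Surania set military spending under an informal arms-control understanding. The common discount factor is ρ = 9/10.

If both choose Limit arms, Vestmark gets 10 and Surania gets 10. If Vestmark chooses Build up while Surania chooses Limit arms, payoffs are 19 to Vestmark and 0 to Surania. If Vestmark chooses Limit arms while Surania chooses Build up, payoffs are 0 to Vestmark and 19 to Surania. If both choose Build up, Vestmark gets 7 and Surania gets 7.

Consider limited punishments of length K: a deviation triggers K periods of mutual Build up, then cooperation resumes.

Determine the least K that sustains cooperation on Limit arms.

No profitable deviation requires (10−7)(ρ+…+ρ^K) ≥ 19−10, i.e. ρ+…+ρ^K ≥ 3 ≈ 3.0000.
With ρ = 9/10, the partial sums are K=1: 0.9000, K=2: 1.7100, K=3: 2.4390, K=4: 3.0951.
K = 4 is the first length at which the sum reaches 3.0000.

4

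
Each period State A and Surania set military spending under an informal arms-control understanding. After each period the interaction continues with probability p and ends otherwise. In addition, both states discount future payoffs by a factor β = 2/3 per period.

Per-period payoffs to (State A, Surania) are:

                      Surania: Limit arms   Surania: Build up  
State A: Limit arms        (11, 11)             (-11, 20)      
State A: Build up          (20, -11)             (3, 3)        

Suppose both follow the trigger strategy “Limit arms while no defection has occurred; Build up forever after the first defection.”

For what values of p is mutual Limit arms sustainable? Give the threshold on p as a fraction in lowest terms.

Expected continuation weight on next period's payoff is β·p = 2/3·p, which plays the role of the discount factor.
Cooperation requires 2/3·p ≥ (20−11)/(20−3) = 9/17, hence p ≥ 27/34.

27/34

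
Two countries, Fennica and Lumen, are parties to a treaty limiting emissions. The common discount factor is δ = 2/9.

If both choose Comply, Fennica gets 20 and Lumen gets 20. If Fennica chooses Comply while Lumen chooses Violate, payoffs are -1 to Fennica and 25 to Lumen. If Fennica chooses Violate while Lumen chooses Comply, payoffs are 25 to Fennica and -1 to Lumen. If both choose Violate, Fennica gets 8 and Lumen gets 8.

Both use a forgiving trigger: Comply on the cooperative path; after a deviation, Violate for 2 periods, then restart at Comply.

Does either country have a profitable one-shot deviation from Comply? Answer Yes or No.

Comparing payoff streams over the 3 periods until play realigns: cooperate → 20(1+δ+…+δ^2); deviate → 25 + 8(δ+…+δ^2).
Cooperation is sustained iff (20−8)(δ+…+δ^2) ≥ 25−20.
δ+…+δ^2 = 2/9·(1−(2/9)^2)/(1−2/9) = 0.2716, and (25−20)/(20−8) = 0.4167.
0.2716 < 0.4167, so cooperation is not sustainable.

Yes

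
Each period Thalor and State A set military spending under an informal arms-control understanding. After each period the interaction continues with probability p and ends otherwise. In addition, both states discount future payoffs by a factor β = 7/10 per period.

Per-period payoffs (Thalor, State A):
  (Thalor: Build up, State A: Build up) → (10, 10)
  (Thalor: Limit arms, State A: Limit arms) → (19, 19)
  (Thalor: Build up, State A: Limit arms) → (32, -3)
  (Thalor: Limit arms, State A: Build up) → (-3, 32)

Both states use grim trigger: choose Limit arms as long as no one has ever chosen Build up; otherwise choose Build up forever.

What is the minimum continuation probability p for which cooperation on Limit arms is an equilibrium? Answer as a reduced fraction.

65/77

Expected continuation weight on next period's payoff is β·p = 7/10·p, which plays the role of the discount factor.
Cooperation requires 7/10·p ≥ (32−19)/(32−10) = 13/22, hence p ≥ 65/77.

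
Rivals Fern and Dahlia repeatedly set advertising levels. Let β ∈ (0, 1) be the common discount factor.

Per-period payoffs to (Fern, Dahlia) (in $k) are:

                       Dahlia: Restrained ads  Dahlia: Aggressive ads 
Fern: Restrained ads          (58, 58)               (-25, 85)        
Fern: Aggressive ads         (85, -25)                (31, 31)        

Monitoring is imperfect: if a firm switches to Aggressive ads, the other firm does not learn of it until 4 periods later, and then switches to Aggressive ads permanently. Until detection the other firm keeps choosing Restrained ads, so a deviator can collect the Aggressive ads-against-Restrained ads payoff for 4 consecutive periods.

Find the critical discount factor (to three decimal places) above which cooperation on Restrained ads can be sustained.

0.841

Deviating for the 4 undetected periods gains 85−58 = 27 per period over cooperation, then loses 58−31 = 27 per period forever once punishment starts.
Gain: 27(1 + β + … + β^3); loss: 27·β^4/(1−β).
No profitable deviation ⇔ 27(1−β^4) ≤ 27·β^4, i.e. β^4 ≥ 27/(27+27) = 1/2.
Hence β ≥ (1/2)^(1/4) ≈ 0.841.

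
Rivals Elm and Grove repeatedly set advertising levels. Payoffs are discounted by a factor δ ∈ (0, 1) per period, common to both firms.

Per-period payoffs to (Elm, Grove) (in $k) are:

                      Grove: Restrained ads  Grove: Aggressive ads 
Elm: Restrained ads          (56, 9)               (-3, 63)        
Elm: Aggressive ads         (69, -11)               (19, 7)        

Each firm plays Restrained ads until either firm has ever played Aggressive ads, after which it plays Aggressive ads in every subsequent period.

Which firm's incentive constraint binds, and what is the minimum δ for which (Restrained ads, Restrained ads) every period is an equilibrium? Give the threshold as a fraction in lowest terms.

For Elm: deviation gain 69−56 = 13, per-period punishment loss 56−19 = 37. IC gives δ ≥ 13/50.
For Grove: gain 54, loss 2 per period, so δ ≥ 54/56 = 27/28.
The tighter constraint is Grove's, so cooperation needs δ ≥ 27/28.

Grove; δ ≥ 27/28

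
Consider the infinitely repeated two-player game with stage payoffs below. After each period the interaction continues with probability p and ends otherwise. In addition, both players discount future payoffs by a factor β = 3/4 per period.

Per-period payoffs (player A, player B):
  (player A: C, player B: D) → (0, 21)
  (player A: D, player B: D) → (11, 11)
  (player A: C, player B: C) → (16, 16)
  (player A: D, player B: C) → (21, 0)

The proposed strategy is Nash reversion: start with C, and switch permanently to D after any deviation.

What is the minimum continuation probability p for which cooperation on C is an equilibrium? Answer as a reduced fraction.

With continuation probability p and discount β, the effective per-period discount factor is βp.
Grim-trigger IC: βp ≥ (21−16)/(21−11) = 1/2.
So p ≥ (1/2)/(3/4) = 2/3.

2/3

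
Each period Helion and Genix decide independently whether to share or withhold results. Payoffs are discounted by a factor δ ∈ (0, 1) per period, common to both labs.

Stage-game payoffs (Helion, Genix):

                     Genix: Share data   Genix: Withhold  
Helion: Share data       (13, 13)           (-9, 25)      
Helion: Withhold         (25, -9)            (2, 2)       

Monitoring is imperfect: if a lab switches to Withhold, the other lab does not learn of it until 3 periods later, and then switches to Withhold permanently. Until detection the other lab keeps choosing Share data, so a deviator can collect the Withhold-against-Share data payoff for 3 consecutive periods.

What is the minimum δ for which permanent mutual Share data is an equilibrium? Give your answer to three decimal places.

A deviator earns 25 for 3 periods, then 2 forever; cooperating earns 13 forever. Multiplying the IC by (1−δ):
13 ≥ 25(1−δ^3) + 2δ^3, so 23·δ^3 ≥ 12 and δ^3 ≥ 12/23.
δ ≥ (12/23)^(1/3) ≈ 0.805.

0.805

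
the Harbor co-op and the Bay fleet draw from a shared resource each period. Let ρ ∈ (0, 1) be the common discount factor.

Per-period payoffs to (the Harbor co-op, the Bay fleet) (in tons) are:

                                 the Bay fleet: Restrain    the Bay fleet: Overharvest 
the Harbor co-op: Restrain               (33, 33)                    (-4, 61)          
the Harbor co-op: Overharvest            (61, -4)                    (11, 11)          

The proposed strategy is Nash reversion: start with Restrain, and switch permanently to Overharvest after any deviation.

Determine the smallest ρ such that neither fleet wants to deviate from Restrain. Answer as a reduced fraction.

33/(1−ρ) ≥ 61 + 11ρ/(1−ρ)
33 ≥ 61 − 50ρ
ρ ≥ 28/50 = 14/25.

14/25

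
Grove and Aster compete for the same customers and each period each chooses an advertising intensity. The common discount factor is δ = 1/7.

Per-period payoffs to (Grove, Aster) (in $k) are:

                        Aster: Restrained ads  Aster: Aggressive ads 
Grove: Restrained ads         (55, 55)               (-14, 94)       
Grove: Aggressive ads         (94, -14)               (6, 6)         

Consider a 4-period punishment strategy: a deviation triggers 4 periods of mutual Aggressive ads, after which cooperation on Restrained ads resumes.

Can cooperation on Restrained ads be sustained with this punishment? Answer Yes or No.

No

IC: δ+…+δ^4 ≥ (94−55)/(55−6) = 39/49.
At δ = 1/7: partial sum = 0.1666 < 0.7959. Cooperation not sustainable.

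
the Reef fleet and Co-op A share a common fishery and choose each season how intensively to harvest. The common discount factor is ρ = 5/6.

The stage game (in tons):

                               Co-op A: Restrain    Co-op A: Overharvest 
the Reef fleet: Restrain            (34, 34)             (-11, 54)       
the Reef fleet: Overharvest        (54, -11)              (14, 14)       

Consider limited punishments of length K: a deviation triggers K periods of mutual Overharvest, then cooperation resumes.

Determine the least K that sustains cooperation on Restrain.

2

No profitable deviation requires (34−14)(ρ+…+ρ^K) ≥ 54−34, i.e. ρ+…+ρ^K ≥ 1 ≈ 1.0000.
With ρ = 5/6, the partial sums are K=1: 0.8333, K=2: 1.5278.
K = 2 is the first length at which the sum reaches 1.0000.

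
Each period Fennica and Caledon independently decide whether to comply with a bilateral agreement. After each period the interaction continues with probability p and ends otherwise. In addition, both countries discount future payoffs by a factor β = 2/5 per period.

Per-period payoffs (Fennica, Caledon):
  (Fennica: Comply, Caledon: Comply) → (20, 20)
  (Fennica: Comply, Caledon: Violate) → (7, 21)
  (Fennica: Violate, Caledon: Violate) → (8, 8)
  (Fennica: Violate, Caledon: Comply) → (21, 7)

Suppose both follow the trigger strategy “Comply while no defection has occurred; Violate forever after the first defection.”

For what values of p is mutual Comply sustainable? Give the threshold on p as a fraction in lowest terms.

5/26

With continuation probability p and discount β, the effective per-period discount factor is βp.
Grim-trigger IC: βp ≥ (21−20)/(21−8) = 1/13.
So p ≥ (1/13)/(2/5) = 5/26.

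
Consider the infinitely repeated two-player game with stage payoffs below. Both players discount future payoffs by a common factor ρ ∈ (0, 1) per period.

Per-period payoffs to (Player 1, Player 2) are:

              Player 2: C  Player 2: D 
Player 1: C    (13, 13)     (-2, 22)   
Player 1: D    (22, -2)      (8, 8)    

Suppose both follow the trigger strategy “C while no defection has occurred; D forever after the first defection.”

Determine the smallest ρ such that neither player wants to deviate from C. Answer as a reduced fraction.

9/14

Cooperation forever yields 13 each period: 13/(1−ρ).
Deviating yields 22 once, then 8 forever: 22 + 8ρ/(1−ρ).
No profitable deviation requires 13/(1−ρ) ≥ 22 + 8ρ/(1−ρ).
Multiplying by (1−ρ): 13 ≥ 22(1−ρ) + 8ρ = 22 − 14ρ.
So 14ρ ≥ 9, i.e. ρ ≥ 9/14.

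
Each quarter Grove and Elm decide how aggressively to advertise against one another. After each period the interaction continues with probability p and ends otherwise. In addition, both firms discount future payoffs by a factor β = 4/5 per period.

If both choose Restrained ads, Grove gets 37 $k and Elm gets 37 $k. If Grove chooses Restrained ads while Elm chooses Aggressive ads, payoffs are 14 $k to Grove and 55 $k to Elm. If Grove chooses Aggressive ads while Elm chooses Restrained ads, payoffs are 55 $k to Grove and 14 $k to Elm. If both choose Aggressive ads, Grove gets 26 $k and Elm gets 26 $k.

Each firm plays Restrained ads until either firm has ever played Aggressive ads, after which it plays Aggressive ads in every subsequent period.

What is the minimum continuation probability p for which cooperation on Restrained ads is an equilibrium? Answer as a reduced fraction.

Expected continuation weight on next period's payoff is β·p = 4/5·p, which plays the role of the discount factor.
Cooperation requires 4/5·p ≥ (55−37)/(55−26) = 18/29, hence p ≥ 45/58.

45/58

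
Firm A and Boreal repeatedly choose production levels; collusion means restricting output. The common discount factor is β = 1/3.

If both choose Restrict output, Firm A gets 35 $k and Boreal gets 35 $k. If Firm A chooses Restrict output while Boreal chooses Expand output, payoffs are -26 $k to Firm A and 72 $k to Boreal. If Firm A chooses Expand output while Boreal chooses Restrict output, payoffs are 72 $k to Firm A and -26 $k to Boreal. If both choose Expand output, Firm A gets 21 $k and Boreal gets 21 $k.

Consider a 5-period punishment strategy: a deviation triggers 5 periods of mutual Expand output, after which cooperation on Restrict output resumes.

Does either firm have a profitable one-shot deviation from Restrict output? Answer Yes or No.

IC: β+…+β^5 ≥ (72−35)/(35−21) = 37/14.
At β = 1/3: partial sum = 0.4979 < 2.6429. Cooperation not sustainable.

Yes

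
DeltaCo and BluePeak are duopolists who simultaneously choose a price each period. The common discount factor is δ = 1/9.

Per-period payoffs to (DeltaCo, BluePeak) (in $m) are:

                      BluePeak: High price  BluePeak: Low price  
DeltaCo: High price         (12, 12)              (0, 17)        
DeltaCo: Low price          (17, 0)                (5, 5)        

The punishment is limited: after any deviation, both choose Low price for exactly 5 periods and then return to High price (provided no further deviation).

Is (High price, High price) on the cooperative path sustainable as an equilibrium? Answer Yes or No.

No

IC: δ+…+δ^5 ≥ (17−12)/(12−5) = 5/7.
At δ = 1/9: partial sum = 0.1250 < 0.7143. Cooperation not sustainable.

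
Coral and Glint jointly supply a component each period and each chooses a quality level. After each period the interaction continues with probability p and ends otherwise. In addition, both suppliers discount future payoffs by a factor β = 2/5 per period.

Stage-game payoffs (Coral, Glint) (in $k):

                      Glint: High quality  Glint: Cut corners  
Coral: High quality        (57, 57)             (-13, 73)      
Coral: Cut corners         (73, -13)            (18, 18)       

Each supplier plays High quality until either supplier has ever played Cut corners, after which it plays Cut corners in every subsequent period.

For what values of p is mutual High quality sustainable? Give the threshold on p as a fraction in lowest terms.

With continuation probability p and discount β, the effective per-period discount factor is βp.
Grim-trigger IC: βp ≥ (73−57)/(73−18) = 16/55.
So p ≥ (16/55)/(2/5) = 8/11.

8/11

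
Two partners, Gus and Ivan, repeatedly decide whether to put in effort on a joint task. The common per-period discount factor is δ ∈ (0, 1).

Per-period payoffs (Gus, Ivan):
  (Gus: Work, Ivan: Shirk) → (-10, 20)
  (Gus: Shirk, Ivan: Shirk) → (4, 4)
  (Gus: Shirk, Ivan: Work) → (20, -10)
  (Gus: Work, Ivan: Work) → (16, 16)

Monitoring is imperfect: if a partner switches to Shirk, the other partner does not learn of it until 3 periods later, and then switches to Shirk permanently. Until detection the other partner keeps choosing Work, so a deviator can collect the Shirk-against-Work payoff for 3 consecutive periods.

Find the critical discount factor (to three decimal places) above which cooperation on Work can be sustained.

The best deviation is to choose Shirk for all 3 undetected periods, earning 20 each, then 4 forever once detected.
Deviation value: 20(1−δ^3)/(1−δ) + 4δ^3/(1−δ); cooperation value: 16/(1−δ).
IC: 16 ≥ 20(1−δ^3) + 4δ^3 = 20 − 16δ^3.
So δ^3 ≥ 4/16 = 1/4, giving δ ≥ (1/4)^(1/3) ≈ 0.630.

0.630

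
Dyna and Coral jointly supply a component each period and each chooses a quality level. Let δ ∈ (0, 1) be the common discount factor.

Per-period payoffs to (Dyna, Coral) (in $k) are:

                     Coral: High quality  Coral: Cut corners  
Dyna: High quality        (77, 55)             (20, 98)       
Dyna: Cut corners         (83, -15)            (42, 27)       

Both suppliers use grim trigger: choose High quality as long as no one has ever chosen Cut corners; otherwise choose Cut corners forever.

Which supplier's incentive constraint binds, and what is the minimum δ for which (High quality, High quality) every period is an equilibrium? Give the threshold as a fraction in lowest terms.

Coral; δ ≥ 43/71

For Dyna: deviation gain 83−77 = 6, per-period punishment loss 77−42 = 35. IC gives δ ≥ 6/41.
For Coral: gain 43, loss 28 per period, so δ ≥ 43/71.
The tighter constraint is Coral's, so cooperation needs δ ≥ 43/71.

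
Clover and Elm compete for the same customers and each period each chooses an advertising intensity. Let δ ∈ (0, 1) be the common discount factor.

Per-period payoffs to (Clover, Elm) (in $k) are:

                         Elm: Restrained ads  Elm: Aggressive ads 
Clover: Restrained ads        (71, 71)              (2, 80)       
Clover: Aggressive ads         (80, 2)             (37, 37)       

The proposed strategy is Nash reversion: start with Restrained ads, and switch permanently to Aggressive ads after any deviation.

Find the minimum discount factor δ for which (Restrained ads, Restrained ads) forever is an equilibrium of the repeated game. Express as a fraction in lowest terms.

9/43

71/(1−δ) ≥ 80 + 37δ/(1−δ)
71 ≥ 80 − 43δ
δ ≥ 9/43.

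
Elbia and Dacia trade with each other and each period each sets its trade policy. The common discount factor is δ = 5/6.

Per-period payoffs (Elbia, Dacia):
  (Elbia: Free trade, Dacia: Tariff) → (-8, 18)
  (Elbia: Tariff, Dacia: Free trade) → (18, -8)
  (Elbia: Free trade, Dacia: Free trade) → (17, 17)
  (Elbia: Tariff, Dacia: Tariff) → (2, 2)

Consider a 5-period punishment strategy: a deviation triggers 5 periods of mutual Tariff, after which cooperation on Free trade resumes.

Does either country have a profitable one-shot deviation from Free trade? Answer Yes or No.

No

Comparing payoff streams over the 6 periods until play realigns: cooperate → 17(1+δ+…+δ^5); deviate → 18 + 2(δ+…+δ^5).
Cooperation is sustained iff (17−2)(δ+…+δ^5) ≥ 18−17.
δ+…+δ^5 = 5/6·(1−(5/6)^5)/(1−5/6) = 2.9906, and (18−17)/(17−2) = 0.0667.
2.9906 ≥ 0.0667, so cooperation is sustainable.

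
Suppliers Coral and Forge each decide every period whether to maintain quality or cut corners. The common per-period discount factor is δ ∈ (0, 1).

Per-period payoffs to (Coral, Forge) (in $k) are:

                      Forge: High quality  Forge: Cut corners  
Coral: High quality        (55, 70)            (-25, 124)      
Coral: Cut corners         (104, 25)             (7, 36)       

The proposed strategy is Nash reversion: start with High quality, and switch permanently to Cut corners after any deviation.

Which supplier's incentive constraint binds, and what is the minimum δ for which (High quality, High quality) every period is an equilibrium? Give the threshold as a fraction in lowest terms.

For Coral: deviation gain 104−55 = 49, per-period punishment loss 55−7 = 48. IC gives δ ≥ 49/97.
For Forge: gain 54, loss 34 per period, so δ ≥ 54/88 = 27/44.
The tighter constraint is Forge's, so cooperation needs δ ≥ 27/44.

Forge; δ ≥ 27/44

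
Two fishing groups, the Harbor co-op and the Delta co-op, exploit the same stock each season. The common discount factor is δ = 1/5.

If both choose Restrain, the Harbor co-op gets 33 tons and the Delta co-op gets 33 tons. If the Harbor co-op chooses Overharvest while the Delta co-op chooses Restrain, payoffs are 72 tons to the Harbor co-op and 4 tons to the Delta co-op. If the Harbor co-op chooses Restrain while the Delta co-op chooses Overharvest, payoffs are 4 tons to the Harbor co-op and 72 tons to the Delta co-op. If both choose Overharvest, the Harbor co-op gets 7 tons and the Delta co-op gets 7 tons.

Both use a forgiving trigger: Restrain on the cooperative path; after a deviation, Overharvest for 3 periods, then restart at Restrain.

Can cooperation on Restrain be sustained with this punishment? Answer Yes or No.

IC: δ+…+δ^3 ≥ (72−33)/(33−7) = 3/2.
At δ = 1/5: partial sum = 0.2480 < 1.5000. Cooperation not sustainable.

No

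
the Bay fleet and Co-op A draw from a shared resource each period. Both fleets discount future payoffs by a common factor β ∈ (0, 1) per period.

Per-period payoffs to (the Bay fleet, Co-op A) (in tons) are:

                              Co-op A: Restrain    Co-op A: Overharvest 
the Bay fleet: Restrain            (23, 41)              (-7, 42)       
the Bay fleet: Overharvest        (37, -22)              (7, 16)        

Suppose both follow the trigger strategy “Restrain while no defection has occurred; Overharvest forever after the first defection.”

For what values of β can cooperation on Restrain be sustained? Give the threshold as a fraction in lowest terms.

7/15

For the Bay fleet: deviation gain 37−23 = 14, per-period punishment loss 23−7 = 16. IC gives β ≥ 14/30 = 7/15.
For Co-op A: gain 1, loss 25 per period, so β ≥ 1/26.
The tighter constraint is the Bay fleet's, so cooperation needs β ≥ 7/15.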